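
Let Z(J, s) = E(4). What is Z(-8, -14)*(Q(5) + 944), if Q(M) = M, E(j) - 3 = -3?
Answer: 0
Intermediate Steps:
E(j) = 0 (E(j) = 3 - 3 = 0)
Z(J, s) = 0
Z(-8, -14)*(Q(5) + 944) = 0*(5 + 944) = 0*949 = 0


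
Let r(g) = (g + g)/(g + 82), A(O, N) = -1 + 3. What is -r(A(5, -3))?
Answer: -1/21 ≈ -0.047619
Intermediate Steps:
A(O, N) = 2
r(g) = 2*g/(82 + g) (r(g) = (2*g)/(82 + g) = 2*g/(82 + g))
-r(A(5, -3)) = -2*2/(82 + 2) = -2*2/84 = -1*1/21 = -1/21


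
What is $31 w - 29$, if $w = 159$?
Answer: $4900$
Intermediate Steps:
$31 w - 29 = 31 \cdot 159 - 29 = 4929 - 29 = 4900$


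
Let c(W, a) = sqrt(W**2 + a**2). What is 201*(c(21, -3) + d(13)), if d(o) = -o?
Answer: -2613 + 3015*sqrt(2) ≈ 1650.9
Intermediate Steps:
201*(c(21, -3) + d(13)) = 201*(sqrt(21**2 + (-3)**2) - 1*13) = 201*(sqrt(441 + 9) - 13) = 201*(sqrt(450) - 13) = 201*(15*sqrt(2) - 13) = 201*(-13 + 15*sqrt(2)) = -2613 + 3015*sqrt(2)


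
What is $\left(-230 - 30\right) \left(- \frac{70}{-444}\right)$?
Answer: $- \frac{4550}{111} \approx -40.991$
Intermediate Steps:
$\left(-230 - 30\right) \left(- \frac{70}{-444}\right) = - 260 \left(\left(-70\right) \left(- \frac{1}{444}\right)\right) = \left(-260\right) \frac{35}{222} = - \frac{4550}{111}$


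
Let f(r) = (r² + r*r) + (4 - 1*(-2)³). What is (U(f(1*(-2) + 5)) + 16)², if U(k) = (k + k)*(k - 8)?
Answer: 1784896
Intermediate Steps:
f(r) = 12 + 2*r² (f(r) = (r² + r²) + (4 - 1*(-8)) = 2*r² + (4 + 8) = 2*r² + 12 = 12 + 2*r²)
U(k) = 2*k*(-8 + k) (U(k) = (2*k)*(-8 + k) = 2*k*(-8 + k))
(U(f(1*(-2) + 5)) + 16)² = (2*(12 + 2*(1*(-2) + 5)²)*(-8 + (12 + 2*(1*(-2) + 5)²)) + 16)² = (2*(12 + 2*(-2 + 5)²)*(-8 + (12 + 2*(-2 + 5)²)) + 16)² = (2*(12 + 2*3²)*(-8 + (12 + 2*3²)) + 16)² = (2*(12 + 2*9)*(-8 + (12 + 2*9)) + 16)² = (2*(12 + 18)*(-8 + (12 + 18)) + 16)² = (2*30*(-8 + 30) + 16)² = (2*30*22 + 16)² = (1320 + 16)² = 1336² = 1784896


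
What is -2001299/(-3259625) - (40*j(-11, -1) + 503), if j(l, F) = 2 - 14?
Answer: -72970076/3259625 ≈ -22.386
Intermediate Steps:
j(l, F) = -12
-2001299/(-3259625) - (40*j(-11, -1) + 503) = -2001299/(-3259625) - (40*(-12) + 503) = -2001299*(-1/3259625) - (-480 + 503) = 2001299/3259625 - 1*23 = 2001299/3259625 - 23 = -72970076/3259625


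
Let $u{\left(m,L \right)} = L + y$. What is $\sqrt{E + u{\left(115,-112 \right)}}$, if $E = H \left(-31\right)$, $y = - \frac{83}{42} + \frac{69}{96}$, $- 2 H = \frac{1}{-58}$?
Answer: $\frac{i \sqrt{2694665442}}{4872} \approx 10.655 i$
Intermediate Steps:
$H = \frac{1}{116}$ ($H = - \frac{1}{2 \left(-58\right)} = \left(- \frac{1}{2}\right) \left(- \frac{1}{58}\right) = \frac{1}{116} \approx 0.0086207$)
$y = - \frac{845}{672}$ ($y = \left(-83\right) \frac{1}{42} + 69 \cdot \frac{1}{96} = - \frac{83}{42} + \frac{23}{32} = - \frac{845}{672} \approx -1.2574$)
$u{\left(m,L \right)} = - \frac{845}{672} + L$ ($u{\left(m,L \right)} = L - \frac{845}{672} = - \frac{845}{672} + L$)
$E = - \frac{31}{116}$ ($E = \frac{1}{116} \left(-31\right) = - \frac{31}{116} \approx -0.26724$)
$\sqrt{E + u{\left(115,-112 \right)}} = \sqrt{- \frac{31}{116} - \frac{76109}{672}} = \sqrt{- \frac{2212369}{19488}} = \frac{i \sqrt{2694665442}}{4872}$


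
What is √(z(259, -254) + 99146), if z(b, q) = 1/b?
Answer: √6650813085/259 ≈ 314.87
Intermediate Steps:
√(z(259, -254) + 99146) = √(1/259 + 99146) = √(25678815/259) = √6650813085/259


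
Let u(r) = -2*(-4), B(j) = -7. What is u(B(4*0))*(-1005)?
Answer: -8040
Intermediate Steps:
u(r) = 8
u(B(4*0))*(-1005) = 8*(-1005) = -8040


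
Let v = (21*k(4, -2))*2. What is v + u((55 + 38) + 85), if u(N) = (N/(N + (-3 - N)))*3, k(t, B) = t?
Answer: -10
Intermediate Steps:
v = 168 (v = (21*4)*2 = 84*2 = 168)
u(N) = -N (u(N) = (N/(-3))*3 = (N*(-⅓))*3 = -N/3*3 = -N)
v + u((55 + 38) + 85) = 168 - ((55 + 38) + 85) = 168 - (93 + 85) = 168 - 1*178 = 168 - 178 = -10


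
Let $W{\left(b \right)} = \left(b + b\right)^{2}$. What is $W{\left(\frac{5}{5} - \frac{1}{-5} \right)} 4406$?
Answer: $\frac{634464}{25} \approx 25379.0$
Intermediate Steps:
$W{\left(b \right)} = 4 b^{2}$ ($W{\left(b \right)} = \left(2 b\right)^{2} = 4 b^{2}$)
$W{\left(\frac{5}{5} - \frac{1}{-5} \right)} 4406 = 4 \left(\frac{5}{5} - \frac{1}{-5}\right)^{2} \cdot 4406 = 4 \left(5 \cdot \frac{1}{5} - - \frac{1}{5}\right)^{2} \cdot 4406 = 4 \left(1 + \frac{1}{5}\right)^{2} \cdot 4406 = 4 \left(\frac{6}{5}\right)^{2} \cdot 4406 = 4 \cdot \frac{36}{25} \cdot 4406 = \frac{144}{25} \cdot 4406 = \frac{634464}{25}$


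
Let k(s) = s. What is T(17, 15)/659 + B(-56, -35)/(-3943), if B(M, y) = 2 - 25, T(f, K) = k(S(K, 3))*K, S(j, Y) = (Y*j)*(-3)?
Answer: -7969418/2598437 ≈ -3.0670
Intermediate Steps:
S(j, Y) = -3*Y*j
T(f, K) = -9*K**2 (T(f, K) = (-3*3*K)*K = (-9*K)*K = -9*K**2)
B(M, y) = -23
T(17, 15)/659 + B(-56, -35)/(-3943) = -9*15**2/659 - 23/(-3943) = -9*225*(1/659) - 23*(-1/3943) = -2025*1/659 + 23/3943 = -2025/659 + 23/3943 = -7969418/2598437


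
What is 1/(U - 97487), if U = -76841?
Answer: -1/174328 ≈ -5.7363e-6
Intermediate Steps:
1/(U - 97487) = 1/(-76841 - 97487) = 1/(-174328) = -1/174328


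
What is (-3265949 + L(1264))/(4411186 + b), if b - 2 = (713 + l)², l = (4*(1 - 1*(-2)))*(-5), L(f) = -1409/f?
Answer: -4128160945/6114722608 ≈ -0.67512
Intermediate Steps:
l = -60 (l = (4*(1 + 2))*(-5) = (4*3)*(-5) = 12*(-5) = -60)
b = 426411 (b = 2 + (713 - 60)² = 2 + 653² = 2 + 426409 = 426411)
(-3265949 + L(1264))/(4411186 + b) = (-3265949 - 1409/1264)/(4411186 + 426411) = (-3265949 - 1409*1/1264)/4837597 = (-3265949 - 1409/1264)*(1/4837597) = -4128160945/1264*1/4837597 = -4128160945/6114722608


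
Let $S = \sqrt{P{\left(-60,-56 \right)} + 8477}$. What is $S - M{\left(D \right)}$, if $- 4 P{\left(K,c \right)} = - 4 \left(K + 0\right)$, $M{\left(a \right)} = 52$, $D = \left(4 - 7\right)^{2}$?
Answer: $-52 + \sqrt{8417} \approx 39.744$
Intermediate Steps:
$D = 9$ ($D = \left(-3\right)^{2} = 9$)
$P{\left(K,c \right)} = K$ ($P{\left(K,c \right)} = - \frac{\left(-4\right) \left(K + 0\right)}{4} = - \frac{\left(-4\right) K}{4} = K$)
$S = \sqrt{8417}$ ($S = \sqrt{-60 + 8477} = \sqrt{8417} \approx 91.744$)
$S - M{\left(D \right)} = \sqrt{8417} - 52 = -52 + \sqrt{8417}$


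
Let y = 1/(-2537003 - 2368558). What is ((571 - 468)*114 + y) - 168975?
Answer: -771316072714/4905561 ≈ -1.5723e+5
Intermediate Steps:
y = -1/4905561 (y = 1/(-4905561) = -1/4905561 ≈ -2.0385e-7)
((571 - 468)*114 + y) - 168975 = ((571 - 468)*114 - 1/4905561) - 168975 = (103*114 - 1/4905561) - 168975 = (11742 - 1/4905561) - 168975 = 57601097261/4905561 - 168975 = -771316072714/4905561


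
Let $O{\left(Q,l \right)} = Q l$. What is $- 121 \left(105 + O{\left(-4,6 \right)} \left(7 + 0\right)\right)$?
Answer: $7623$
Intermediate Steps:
$- 121 \left(105 + O{\left(-4,6 \right)} \left(7 + 0\right)\right) = - 121 \left(105 + \left(-4\right) 6 \left(7 + 0\right)\right) = - 121 \left(105 - 168\right) = \left(-121\right) \left(-63\right) = 7623$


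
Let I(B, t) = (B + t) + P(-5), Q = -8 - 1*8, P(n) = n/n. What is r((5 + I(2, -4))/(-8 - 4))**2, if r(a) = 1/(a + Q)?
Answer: 9/2401 ≈ 0.0037484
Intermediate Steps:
P(n) = 1
Q = -16 (Q = -8 - 8 = -16)
I(B, t) = 1 + B + t (I(B, t) = (B + t) + 1 = 1 + B + t)
r(a) = 1/(-16 + a) (r(a) = 1/(a - 16) = 1/(-16 + a))
r((5 + I(2, -4))/(-8 - 4))**2 = (1/(-16 + (5 + (1 + 2 - 4))/(-8 - 4)))**2 = (1/(-16 + (5 - 1)/(-12)))**2 = (1/(-16 + 4*(-1/12)))**2 = (1/(-16 - 1/3))**2 = (1/(-49/3))**2 = (-3/49)**2 = 9/2401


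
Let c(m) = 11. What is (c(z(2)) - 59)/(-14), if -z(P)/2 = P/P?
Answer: 24/7 ≈ 3.4286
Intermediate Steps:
z(P) = -2 (z(P) = -2*P/P = -2*1 = -2)
(c(z(2)) - 59)/(-14) = (11 - 59)/(-14) = -48*(-1/14) = 24/7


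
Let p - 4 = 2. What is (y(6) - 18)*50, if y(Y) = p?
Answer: -600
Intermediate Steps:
p = 6 (p = 4 + 2 = 6)
y(Y) = 6
(y(6) - 18)*50 = (6 - 18)*50 = -12*50 = -600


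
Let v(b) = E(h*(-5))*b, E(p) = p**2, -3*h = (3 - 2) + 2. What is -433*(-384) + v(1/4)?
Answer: 665113/4 ≈ 1.6628e+5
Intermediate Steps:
h = -1 (h = -((3 - 2) + 2)/3 = -(1 + 2)/3 = -1/3*3 = -1)
v(b) = 25*b (v(b) = (-1*(-5))**2*b = 5**2*b = 25*b)
-433*(-384) + v(1/4) = -433*(-384) + 25/4 = 166272 + 25*(1/4) = 166272 + 25/4 = 665113/4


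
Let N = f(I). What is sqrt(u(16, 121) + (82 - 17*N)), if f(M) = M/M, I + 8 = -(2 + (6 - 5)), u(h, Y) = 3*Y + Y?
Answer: 3*sqrt(61) ≈ 23.431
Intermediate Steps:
u(h, Y) = 4*Y
I = -11 (I = -8 - (2 + (6 - 5)) = -8 - (2 + 1) = -8 - 1*3 = -8 - 3 = -11)
f(M) = 1
N = 1
sqrt(u(16, 121) + (82 - 17*N)) = sqrt(4*121 + (82 - 17*1)) = sqrt(484 + (82 - 17)) = sqrt(484 + 65) = sqrt(549) = 3*sqrt(61)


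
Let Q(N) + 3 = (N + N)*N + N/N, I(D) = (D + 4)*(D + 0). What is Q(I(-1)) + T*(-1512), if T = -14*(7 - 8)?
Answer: -21152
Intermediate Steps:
I(D) = D*(4 + D) (I(D) = (4 + D)*D = D*(4 + D))
Q(N) = -2 + 2*N² (Q(N) = -3 + ((N + N)*N + N/N) = -3 + ((2*N)*N + 1) = -3 + (2*N² + 1) = -3 + (1 + 2*N²) = -2 + 2*N²)
T = 14 (T = -14*(-1) = 14)
Q(I(-1)) + T*(-1512) = (-2 + 2*(-(4 - 1))²) + 14*(-1512) = (-2 + 2*(-1*3)²) - 21168 = (-2 + 2*(-3)²) - 21168 = (-2 + 2*9) - 21168 = (-2 + 18) - 21168 = 16 - 21168 = -21152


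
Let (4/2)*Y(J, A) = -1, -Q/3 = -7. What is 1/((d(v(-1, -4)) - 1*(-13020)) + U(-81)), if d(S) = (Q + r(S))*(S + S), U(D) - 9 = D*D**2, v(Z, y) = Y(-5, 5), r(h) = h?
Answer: -2/1036865 ≈ -1.9289e-6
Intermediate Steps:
Q = 21 (Q = -3*(-7) = 21)
Y(J, A) = -1/2 (Y(J, A) = (1/2)*(-1) = -1/2)
v(Z, y) = -1/2
U(D) = 9 + D**3 (U(D) = 9 + D*D**2 = 9 + D**3)
d(S) = 2*S*(21 + S) (d(S) = (21 + S)*(S + S) = (21 + S)*(2*S) = 2*S*(21 + S))
1/((d(v(-1, -4)) - 1*(-13020)) + U(-81)) = 1/((2*(-1/2)*(21 - 1/2) - 1*(-13020)) + (9 + (-81)**3)) = 1/((2*(-1/2)*(41/2) + 13020) + (9 - 531441)) = 1/((-41/2 + 13020) - 531432) = 1/(25999/2 - 531432) = 1/(-1036865/2) = -2/1036865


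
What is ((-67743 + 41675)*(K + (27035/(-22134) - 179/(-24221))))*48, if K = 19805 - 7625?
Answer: -194516135476889632/12764467 ≈ -1.5239e+10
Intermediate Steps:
K = 12180
((-67743 + 41675)*(K + (27035/(-22134) - 179/(-24221))))*48 = ((-67743 + 41675)*(12180 + (27035/(-22134) - 179/(-24221))))*48 = -26068*(12180 + (27035*(-1/22134) - 179*(-1/24221)))*48 = -26068*(12180 + (-27035/22134 + 179/24221))*48 = -26068*(12180 - 650852749/536107614)*48 = -26068*6529139885771/536107614*48 = -12157258467305602/38293401*48 = -194516135476889632/12764467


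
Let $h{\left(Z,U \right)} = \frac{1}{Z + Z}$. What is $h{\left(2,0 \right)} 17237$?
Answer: $\frac{17237}{4} \approx 4309.3$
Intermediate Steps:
$h{\left(Z,U \right)} = \frac{1}{2 Z}$
$h{\left(2,0 \right)} 17237 = \frac{1}{2 \cdot 2} \cdot 17237 = \frac{1}{2} \cdot \frac{1}{2} \cdot 17237 = \frac{1}{4} \cdot 17237 = \frac{17237}{4}$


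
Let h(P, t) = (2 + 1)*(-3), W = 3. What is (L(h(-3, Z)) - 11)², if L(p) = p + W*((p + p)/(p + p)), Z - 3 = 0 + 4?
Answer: 289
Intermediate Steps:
Z = 7 (Z = 3 + (0 + 4) = 3 + 4 = 7)
h(P, t) = -9 (h(P, t) = 3*(-3) = -9)
L(p) = 3 + p (L(p) = p + 3*((p + p)/(p + p)) = p + 3*((2*p)/((2*p))) = p + 3*((2*p)*(1/(2*p))) = p + 3*1 = p + 3 = 3 + p)
(L(h(-3, Z)) - 11)² = ((3 - 9) - 11)² = (-6 - 11)² = (-17)² = 289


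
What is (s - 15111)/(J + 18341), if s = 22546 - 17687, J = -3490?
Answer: -10252/14851 ≈ -0.69032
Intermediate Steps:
s = 4859
(s - 15111)/(J + 18341) = (4859 - 15111)/(-3490 + 18341) = -10252/14851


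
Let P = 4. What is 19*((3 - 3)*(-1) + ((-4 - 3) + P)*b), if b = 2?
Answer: -114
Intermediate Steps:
19*((3 - 3)*(-1) + ((-4 - 3) + P)*b) = 19*((3 - 3)*(-1) + ((-4 - 3) + 4)*2) = 19*(0*(-1) + (-7 + 4)*2) = 19*(0 - 3*2) = 19*(0 - 6) = 19*(-6) = -114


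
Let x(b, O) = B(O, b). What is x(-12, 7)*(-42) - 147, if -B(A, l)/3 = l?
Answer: -1659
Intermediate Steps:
B(A, l) = -3*l
x(b, O) = -3*b
x(-12, 7)*(-42) - 147 = -3*(-12)*(-42) - 147 = 36*(-42) - 147 = -1512 - 147 = -1659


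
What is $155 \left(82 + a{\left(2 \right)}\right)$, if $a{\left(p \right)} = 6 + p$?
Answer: $13950$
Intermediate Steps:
$155 \left(82 + a{\left(2 \right)}\right) = 155 \left(82 + \left(6 + 2\right)\right) = 155 \left(82 + 8\right) = 155 \cdot 90 = 13950$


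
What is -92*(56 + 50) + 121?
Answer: -9631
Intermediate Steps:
-92*(56 + 50) + 121 = -92*106 + 121 = -9752 + 121 = -9631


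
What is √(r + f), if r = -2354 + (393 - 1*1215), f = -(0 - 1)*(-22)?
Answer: I*√3198 ≈ 56.551*I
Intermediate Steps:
f = -22 (f = -1*(-1)*(-22) = 1*(-22) = -22)
r = -3176 (r = -2354 + (393 - 1215) = -2354 - 822 = -3176)
√(r + f) = √(-3176 - 22) = √(-3198) = I*√3198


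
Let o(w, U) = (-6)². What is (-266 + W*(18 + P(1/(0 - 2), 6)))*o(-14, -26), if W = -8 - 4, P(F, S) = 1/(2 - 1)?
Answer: -17784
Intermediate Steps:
o(w, U) = 36
P(F, S) = 1 (P(F, S) = 1/1 = 1)
W = -12
(-266 + W*(18 + P(1/(0 - 2), 6)))*o(-14, -26) = (-266 - 12*(18 + 1))*36 = (-266 - 12*19)*36 = (-266 - 228)*36 = -494*36 = -17784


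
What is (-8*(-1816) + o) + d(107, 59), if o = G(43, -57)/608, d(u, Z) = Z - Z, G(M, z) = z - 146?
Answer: 8832821/608 ≈ 14528.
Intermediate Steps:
G(M, z) = -146 + z
d(u, Z) = 0
o = -203/608 (o = (-146 - 57)/608 = -203*1/608 = -203/608 ≈ -0.33388)
(-8*(-1816) + o) + d(107, 59) = (-8*(-1816) - 203/608) + 0 = (14528 - 203/608) + 0 = 8832821/608 + 0 = 8832821/608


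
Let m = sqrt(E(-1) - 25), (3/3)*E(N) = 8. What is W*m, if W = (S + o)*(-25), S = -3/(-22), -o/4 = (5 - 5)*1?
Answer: -75*I*sqrt(17)/22 ≈ -14.056*I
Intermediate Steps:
E(N) = 8
o = 0 (o = -4*(5 - 5) = -0 = -4*0 = 0)
S = 3/22 (S = -3*(-1/22) = 3/22 ≈ 0.13636)
W = -75/22 (W = (3/22 + 0)*(-25) = (3/22)*(-25) = -75/22 ≈ -3.4091)
m = I*sqrt(17) (m = sqrt(8 - 25) = sqrt(-17) = I*sqrt(17) ≈ 4.1231*I)
W*m = -75*I*sqrt(17)/22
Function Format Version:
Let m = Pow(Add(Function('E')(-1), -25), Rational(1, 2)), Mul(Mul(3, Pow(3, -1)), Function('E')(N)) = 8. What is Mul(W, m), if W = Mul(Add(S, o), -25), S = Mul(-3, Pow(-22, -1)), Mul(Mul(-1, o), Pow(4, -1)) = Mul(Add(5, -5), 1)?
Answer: Mul(Rational(-75, 22), I, Pow(17, Rational(1, 2))) ≈ Mul(-14.056, I)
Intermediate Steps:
Function('E')(N) = 8
o = 0 (o = Mul(-4, Mul(Add(5, -5), 1)) = Mul(-4, Mul(0, 1)) = Mul(-4, 0) = 0)
S = Rational(3, 22) (S = Mul(-3, Rational(-1, 22)) = Rational(3, 22) ≈ 0.13636)
W = Rational(-75, 22) (W = Mul(Add(Rational(3, 22), 0), -25) = Mul(Rational(3, 22), -25) = Rational(-75, 22) ≈ -3.4091)
m = Mul(I, Pow(17, Rational(1, 2))) (m = Pow(Add(8, -25), Rational(1, 2)) = Pow(-17, Rational(1, 2)) = Mul(I, Pow(17, Rational(1, 2))) ≈ Mul(4.1231, I))
Mul(W, m) = Mul(Rational(-75, 22), Mul(I, Pow(17, Rational(1, 2)))) = Mul(Rational(-75, 22), I, Pow(17, Rational(1, 2)))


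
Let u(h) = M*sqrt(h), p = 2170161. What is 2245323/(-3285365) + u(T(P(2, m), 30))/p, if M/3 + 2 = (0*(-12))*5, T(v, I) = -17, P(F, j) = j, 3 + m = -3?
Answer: -2245323/3285365 - 2*I*sqrt(17)/723387 ≈ -0.68343 - 1.1399e-5*I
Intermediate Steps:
m = -6 (m = -3 - 3 = -6)
M = -6 (M = -6 + 3*((0*(-12))*5) = -6 + 3*(0*5) = -6 + 3*0 = -6 + 0 = -6)
u(h) = -6*sqrt(h)
2245323/(-3285365) + u(T(P(2, m), 30))/p = 2245323/(-3285365) - 6*I*sqrt(17)/2170161 = 2245323*(-1/3285365) - 6*I*sqrt(17)*(1/2170161) = -2245323/3285365 - 6*I*sqrt(17)*(1/2170161) = -2245323/3285365 - 2*I*sqrt(17)/723387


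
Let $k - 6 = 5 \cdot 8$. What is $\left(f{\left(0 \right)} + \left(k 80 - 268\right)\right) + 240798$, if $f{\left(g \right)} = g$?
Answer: $244210$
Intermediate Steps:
$k = 46$ ($k = 6 + 5 \cdot 8 = 6 + 40 = 46$)
$\left(f{\left(0 \right)} + \left(k 80 - 268\right)\right) + 240798 = \left(0 + \left(46 \cdot 80 - 268\right)\right) + 240798 = \left(0 + \left(3680 - 268\right)\right) + 240798 = \left(0 + 3412\right) + 240798 = 3412 + 240798 = 244210$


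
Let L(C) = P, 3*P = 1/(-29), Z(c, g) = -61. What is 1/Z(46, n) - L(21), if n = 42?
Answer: -26/5307 ≈ -0.0048992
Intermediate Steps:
P = -1/87 (P = (1/3)/(-29) = (1/3)*(-1/29) = -1/87 ≈ -0.011494)
L(C) = -1/87
1/Z(46, n) - L(21) = 1/(-61) - 1*(-1/87) = -1/61 + 1/87 = -26/5307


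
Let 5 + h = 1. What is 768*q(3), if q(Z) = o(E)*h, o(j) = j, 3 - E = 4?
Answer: 3072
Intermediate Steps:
h = -4 (h = -5 + 1 = -4)
E = -1 (E = 3 - 1*4 = 3 - 4 = -1)
q(Z) = 4 (q(Z) = -1*(-4) = 4)
768*q(3) = 768*4 = 3072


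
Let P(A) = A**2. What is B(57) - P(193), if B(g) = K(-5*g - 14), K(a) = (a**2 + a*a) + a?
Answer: 141254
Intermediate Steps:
K(a) = a + 2*a**2 (K(a) = (a**2 + a**2) + a = 2*a**2 + a = a + 2*a**2)
B(g) = (-27 - 10*g)*(-14 - 5*g) (B(g) = (-5*g - 14)*(1 + 2*(-5*g - 14)) = (-14 - 5*g)*(1 + 2*(-14 - 5*g)) = (-14 - 5*g)*(1 + (-28 - 10*g)) = (-14 - 5*g)*(-27 - 10*g) = (-27 - 10*g)*(-14 - 5*g))
B(57) - P(193) = (14 + 5*57)*(27 + 10*57) - 1*193**2 = (14 + 285)*(27 + 570) - 1*37249 = 299*597 - 37249 = 178503 - 37249 = 141254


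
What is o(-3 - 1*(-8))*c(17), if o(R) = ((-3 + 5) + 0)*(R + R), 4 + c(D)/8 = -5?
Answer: -1440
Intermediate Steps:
c(D) = -72 (c(D) = -32 + 8*(-5) = -32 - 40 = -72)
o(R) = 4*R (o(R) = (2 + 0)*(2*R) = 2*(2*R) = 4*R)
o(-3 - 1*(-8))*c(17) = (4*(-3 - 1*(-8)))*(-72) = (4*(-3 + 8))*(-72) = (4*5)*(-72) = 20*(-72) = -1440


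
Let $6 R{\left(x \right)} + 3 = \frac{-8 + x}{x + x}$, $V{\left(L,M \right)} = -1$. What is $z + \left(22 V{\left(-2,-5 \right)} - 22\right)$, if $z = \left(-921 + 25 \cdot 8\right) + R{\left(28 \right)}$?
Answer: $- \frac{64297}{84} \approx -765.44$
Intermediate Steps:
$R{\left(x \right)} = - \frac{1}{2} + \frac{-8 + x}{12 x}$ ($R{\left(x \right)} = - \frac{1}{2} + \frac{\left(-8 + x\right) \frac{1}{x + x}}{6} = - \frac{1}{2} + \frac{\left(-8 + x\right) \frac{1}{2 x}}{6} = - \frac{1}{2} + \frac{\frac{1}{2} \frac{1}{x} \left(-8 + x\right)}{6} = - \frac{1}{2} + \frac{-8 + x}{12 x}$)
$z = - \frac{60601}{84}$ ($z = \left(-921 + 25 \cdot 8\right) + \frac{-8 - 140}{12 \cdot 28} = \left(-921 + 200\right) + \frac{1}{12} \cdot \frac{1}{28} \left(-8 - 140\right) = -721 + \frac{1}{12} \cdot \frac{1}{28} \left(-148\right) = -721 - \frac{37}{84} = - \frac{60601}{84} \approx -721.44$)
$z + \left(22 V{\left(-2,-5 \right)} - 22\right) = - \frac{60601}{84} + \left(22 \left(-1\right) - 22\right) = - \frac{60601}{84} - 44 = - \frac{64297}{84}$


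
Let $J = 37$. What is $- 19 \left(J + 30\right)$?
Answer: $-1273$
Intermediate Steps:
$- 19 \left(J + 30\right) = - 19 \left(37 + 30\right) = \left(-19\right) 67 = -1273$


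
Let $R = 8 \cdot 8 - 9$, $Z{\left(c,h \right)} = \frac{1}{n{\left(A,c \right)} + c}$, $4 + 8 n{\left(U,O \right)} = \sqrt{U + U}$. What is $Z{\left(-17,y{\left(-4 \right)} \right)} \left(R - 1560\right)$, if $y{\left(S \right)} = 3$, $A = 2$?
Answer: $\frac{6020}{69} \approx 87.246$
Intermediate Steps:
$n{\left(U,O \right)} = - \frac{1}{2} + \frac{\sqrt{2} \sqrt{U}}{8}$ ($n{\left(U,O \right)} = - \frac{1}{2} + \frac{\sqrt{U + U}}{8} = - \frac{1}{2} + \frac{\sqrt{2 U}}{8} = - \frac{1}{2} + \frac{\sqrt{2} \sqrt{U}}{8}$)
$Z{\left(c,h \right)} = \frac{1}{- \frac{1}{4} + c}$ ($Z{\left(c,h \right)} = \frac{1}{\left(- \frac{1}{2} + \frac{\sqrt{2} \sqrt{2}}{8}\right) + c} = \frac{1}{\left(- \frac{1}{2} + \frac{1}{4}\right) + c} = \frac{1}{- \frac{1}{4} + c}$)
$R = 55$ ($R = 64 - 9 = 55$)
$Z{\left(-17,y{\left(-4 \right)} \right)} \left(R - 1560\right) = \frac{4}{-1 + 4 \left(-17\right)} \left(55 - 1560\right) = \frac{4}{-1 - 68} \left(-1505\right) = \frac{4}{-69} \left(-1505\right) = 4 \left(- \frac{1}{69}\right) \left(-1505\right) = \left(- \frac{4}{69}\right) \left(-1505\right) = \frac{6020}{69}$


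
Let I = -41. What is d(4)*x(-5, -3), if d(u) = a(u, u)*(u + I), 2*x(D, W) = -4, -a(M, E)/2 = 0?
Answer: 0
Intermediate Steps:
a(M, E) = 0 (a(M, E) = -2*0 = 0)
x(D, W) = -2 (x(D, W) = (½)*(-4) = -2)
d(u) = 0 (d(u) = 0*(u - 41) = 0*(-41 + u) = 0)
d(4)*x(-5, -3) = 0*(-2) = 0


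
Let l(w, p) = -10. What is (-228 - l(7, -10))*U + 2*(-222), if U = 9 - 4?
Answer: -1534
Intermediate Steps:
U = 5
(-228 - l(7, -10))*U + 2*(-222) = (-228 - 1*(-10))*5 + 2*(-222) = (-228 + 10)*5 - 444 = -218*5 - 444 = -1090 - 444 = -1534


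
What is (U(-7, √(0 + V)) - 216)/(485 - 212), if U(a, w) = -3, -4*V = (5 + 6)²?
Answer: -73/91 ≈ -0.80220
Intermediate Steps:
V = -121/4 (V = -(5 + 6)²/4 = -¼*11² = -¼*121 = -121/4 ≈ -30.250)
(U(-7, √(0 + V)) - 216)/(485 - 212) = (-3 - 216)/(485 - 212) = -219/273 = -219*1/273 = -73/91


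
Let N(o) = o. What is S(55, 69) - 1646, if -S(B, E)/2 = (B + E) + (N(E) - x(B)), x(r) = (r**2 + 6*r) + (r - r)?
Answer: 4678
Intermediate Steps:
x(r) = r**2 + 6*r (x(r) = (r**2 + 6*r) + 0 = r**2 + 6*r)
S(B, E) = -4*E - 2*B + 2*B*(6 + B) (S(B, E) = -2*((B + E) + (E - B*(6 + B))) = -2*(B + 2*E - B*(6 + B)) = -4*E - 2*B + 2*B*(6 + B))
S(55, 69) - 1646 = (-4*69 - 2*55 + 2*55*(6 + 55)) - 1646 = (-276 - 110 + 2*55*61) - 1646 = (-276 - 110 + 6710) - 1646 = 6324 - 1646 = 4678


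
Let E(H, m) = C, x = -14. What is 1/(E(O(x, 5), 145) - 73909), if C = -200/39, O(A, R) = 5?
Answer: -39/2882651 ≈ -1.3529e-5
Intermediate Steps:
C = -200/39 (C = -200*1/39 = -200/39 ≈ -5.1282)
E(H, m) = -200/39
1/(E(O(x, 5), 145) - 73909) = 1/(-200/39 - 73909) = 1/(-2882651/39) = -39/2882651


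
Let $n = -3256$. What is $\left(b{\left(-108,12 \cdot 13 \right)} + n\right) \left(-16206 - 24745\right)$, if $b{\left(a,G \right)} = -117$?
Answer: $138127723$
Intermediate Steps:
$\left(b{\left(-108,12 \cdot 13 \right)} + n\right) \left(-16206 - 24745\right) = \left(-117 - 3256\right) \left(-16206 - 24745\right) = \left(-3373\right) \left(-40951\right) = 138127723$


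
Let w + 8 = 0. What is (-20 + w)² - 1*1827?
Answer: -1043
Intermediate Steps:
w = -8 (w = -8 + 0 = -8)
(-20 + w)² - 1*1827 = (-20 - 8)² - 1*1827 = (-28)² - 1827 = 784 - 1827 = -1043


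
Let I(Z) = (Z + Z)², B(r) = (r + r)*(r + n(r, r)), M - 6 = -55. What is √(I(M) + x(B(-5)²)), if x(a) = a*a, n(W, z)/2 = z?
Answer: 2*√126564901 ≈ 22500.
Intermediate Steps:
M = -49 (M = 6 - 55 = -49)
n(W, z) = 2*z
B(r) = 6*r² (B(r) = (r + r)*(r + 2*r) = (2*r)*(3*r) = 6*r²)
I(Z) = 4*Z² (I(Z) = (2*Z)² = 4*Z²)
x(a) = a²
√(I(M) + x(B(-5)²)) = √(4*(-49)² + ((6*(-5)²)²)²) = √(4*2401 + ((6*25)²)²) = √(9604 + (150²)²) = √(9604 + 22500²) = √(9604 + 506250000) = √506259604 = 2*√126564901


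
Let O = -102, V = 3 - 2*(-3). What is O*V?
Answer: -918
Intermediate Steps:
V = 9 (V = 3 + 6 = 9)
O*V = -102*9 = -918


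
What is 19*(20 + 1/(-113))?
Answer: 42921/113 ≈ 379.83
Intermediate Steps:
19*(20 + 1/(-113)) = 19*(20 - 1/113) = 19*(2259/113) = 42921/113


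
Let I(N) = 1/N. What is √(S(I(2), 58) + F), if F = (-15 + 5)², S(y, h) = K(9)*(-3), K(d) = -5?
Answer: √115 ≈ 10.724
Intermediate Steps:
S(y, h) = 15 (S(y, h) = -5*(-3) = 15)
F = 100 (F = (-10)² = 100)
√(S(I(2), 58) + F) = √(15 + 100) = √115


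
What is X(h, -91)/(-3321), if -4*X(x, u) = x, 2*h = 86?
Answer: 43/13284 ≈ 0.0032370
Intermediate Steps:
h = 43 (h = (½)*86 = 43)
X(x, u) = -x/4
X(h, -91)/(-3321) = -¼*43/(-3321) = -43/4*(-1/3321) = 43/13284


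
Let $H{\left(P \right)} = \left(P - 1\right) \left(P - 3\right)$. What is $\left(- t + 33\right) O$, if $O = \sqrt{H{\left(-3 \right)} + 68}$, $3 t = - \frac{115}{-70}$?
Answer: $\frac{1363 \sqrt{23}}{21} \approx 311.27$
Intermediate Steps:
$t = \frac{23}{42}$ ($t = \frac{\left(-115\right) \frac{1}{-70}}{3} = \frac{\left(-115\right) \left(- \frac{1}{70}\right)}{3} = \frac{1}{3} \cdot \frac{23}{14} = \frac{23}{42} \approx 0.54762$)
$H{\left(P \right)} = \left(-1 + P\right) \left(-3 + P\right)$
$O = 2 \sqrt{23}$ ($O = \sqrt{\left(3 + \left(-3\right)^{2} - -12\right) + 68} = \sqrt{\left(3 + 9 + 12\right) + 68} = \sqrt{24 + 68} = \sqrt{92} = 2 \sqrt{23} \approx 9.5917$)
$\left(- t + 33\right) O = \left(\left(-1\right) \frac{23}{42} + 33\right) 2 \sqrt{23} = \left(- \frac{23}{42} + 33\right) 2 \sqrt{23} = \frac{1363 \cdot 2 \sqrt{23}}{42} = \frac{1363 \sqrt{23}}{21}$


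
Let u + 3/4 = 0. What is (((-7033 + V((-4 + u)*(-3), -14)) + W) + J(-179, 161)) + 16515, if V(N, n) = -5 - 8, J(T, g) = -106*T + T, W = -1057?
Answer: 27207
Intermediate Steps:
u = -3/4 (u = -3/4 + 0 = -3/4 ≈ -0.75000)
J(T, g) = -105*T
V(N, n) = -13
(((-7033 + V((-4 + u)*(-3), -14)) + W) + J(-179, 161)) + 16515 = (((-7033 - 13) - 1057) - 105*(-179)) + 16515 = ((-7046 - 1057) + 18795) + 16515 = (-8103 + 18795) + 16515 = 10692 + 16515 = 27207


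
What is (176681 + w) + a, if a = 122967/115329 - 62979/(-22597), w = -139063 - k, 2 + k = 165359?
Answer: -110963071178939/868696471 ≈ -1.2774e+5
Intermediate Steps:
k = 165357 (k = -2 + 165359 = 165357)
w = -304420 (w = -139063 - 1*165357 = -139063 - 165357 = -304420)
a = 3347330130/868696471 (a = 122967*(1/115329) - 62979*(-1/22597) = 40989/38443 + 62979/22597 = 3347330130/868696471 ≈ 3.8533)
(176681 + w) + a = (176681 - 304420) + 3347330130/868696471 = -127739 + 3347330130/868696471 = -110963071178939/868696471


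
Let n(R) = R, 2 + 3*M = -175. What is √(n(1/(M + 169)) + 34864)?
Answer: √421854510/110 ≈ 186.72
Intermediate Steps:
M = -59 (M = -⅔ + (⅓)*(-175) = -⅔ - 175/3 = -59)
√(n(1/(M + 169)) + 34864) = √(1/(-59 + 169) + 34864) = √(1/110 + 34864) = √(3835041/110) = √421854510/110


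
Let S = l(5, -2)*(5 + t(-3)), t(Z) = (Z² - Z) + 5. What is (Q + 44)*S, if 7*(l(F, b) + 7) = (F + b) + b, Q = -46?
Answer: 2112/7 ≈ 301.71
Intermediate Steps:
t(Z) = 5 + Z² - Z
l(F, b) = -7 + F/7 + 2*b/7 (l(F, b) = -7 + ((F + b) + b)/7 = -7 + (F + 2*b)/7 = -7 + (F/7 + 2*b/7) = -7 + F/7 + 2*b/7)
S = -1056/7 (S = (-7 + (⅐)*5 + (2/7)*(-2))*(5 + (5 + (-3)² - 1*(-3))) = (-7 + 5/7 - 4/7)*(5 + (5 + 9 + 3)) = -48*(5 + 17)/7 = -48/7*22 = -1056/7 ≈ -150.86)
(Q + 44)*S = (-46 + 44)*(-1056/7) = -2*(-1056/7) = 2112/7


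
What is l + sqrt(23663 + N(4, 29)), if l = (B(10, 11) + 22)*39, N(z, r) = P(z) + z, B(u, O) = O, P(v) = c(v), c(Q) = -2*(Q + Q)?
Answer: 1287 + sqrt(23651) ≈ 1440.8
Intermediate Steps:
c(Q) = -4*Q
P(v) = -4*v
N(z, r) = -3*z (N(z, r) = -4*z + z = -3*z)
l = 1287 (l = (11 + 22)*39 = 33*39 = 1287)
l + sqrt(23663 + N(4, 29)) = 1287 + sqrt(23663 - 3*4) = 1287 + sqrt(23663 - 12) = 1287 + sqrt(23651)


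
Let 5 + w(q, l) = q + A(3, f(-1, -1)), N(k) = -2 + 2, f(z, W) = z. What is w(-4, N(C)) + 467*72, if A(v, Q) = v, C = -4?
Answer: 33618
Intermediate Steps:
N(k) = 0
w(q, l) = -2 + q (w(q, l) = -5 + (q + 3) = -5 + (3 + q) = -2 + q)
w(-4, N(C)) + 467*72 = (-2 - 4) + 467*72 = -6 + 33624 = 33618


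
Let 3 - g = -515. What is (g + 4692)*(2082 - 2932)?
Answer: -4428500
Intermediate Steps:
g = 518 (g = 3 - 1*(-515) = 3 + 515 = 518)
(g + 4692)*(2082 - 2932) = (518 + 4692)*(2082 - 2932) = 5210*(-850) = -4428500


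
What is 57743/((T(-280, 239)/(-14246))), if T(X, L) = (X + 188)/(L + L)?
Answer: 98301509971/23 ≈ 4.2740e+9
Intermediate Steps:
T(X, L) = (188 + X)/(2*L) (T(X, L) = (188 + X)/((2*L)) = (188 + X)*(1/(2*L)) = (188 + X)/(2*L))
57743/((T(-280, 239)/(-14246))) = 57743/((((½)*(188 - 280)/239)/(-14246))) = 57743/((((½)*(1/239)*(-92))*(-1/14246))) = 57743/((-46/239*(-1/14246))) = 57743/(23/1702397) = 57743*(1702397/23) = 98301509971/23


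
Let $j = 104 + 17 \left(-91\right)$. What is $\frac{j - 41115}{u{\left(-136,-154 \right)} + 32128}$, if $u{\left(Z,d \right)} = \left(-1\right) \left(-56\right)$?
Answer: $- \frac{7093}{5364} \approx -1.3223$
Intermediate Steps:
$j = -1443$ ($j = 104 - 1547 = -1443$)
$u{\left(Z,d \right)} = 56$
$\frac{j - 41115}{u{\left(-136,-154 \right)} + 32128} = \frac{-1443 - 41115}{56 + 32128} = - \frac{42558}{32184} = \left(-42558\right) \frac{1}{32184} = - \frac{7093}{5364}$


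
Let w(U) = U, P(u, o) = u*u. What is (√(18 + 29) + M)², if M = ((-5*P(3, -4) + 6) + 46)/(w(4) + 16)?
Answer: 18849/400 + 7*√47/10 ≈ 51.921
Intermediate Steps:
P(u, o) = u²
M = 7/20 (M = ((-5*3² + 6) + 46)/(4 + 16) = ((-5*9 + 6) + 46)/20 = ((-45 + 6) + 46)*(1/20) = (-39 + 46)*(1/20) = 7*(1/20) = 7/20 ≈ 0.35000)
(√(18 + 29) + M)² = (√(18 + 29) + 7/20)² = (√47 + 7/20)² = (7/20 + √47)²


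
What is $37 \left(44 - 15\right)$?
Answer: $1073$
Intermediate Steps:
$37 \left(44 - 15\right) = 37 \cdot 29 = 1073$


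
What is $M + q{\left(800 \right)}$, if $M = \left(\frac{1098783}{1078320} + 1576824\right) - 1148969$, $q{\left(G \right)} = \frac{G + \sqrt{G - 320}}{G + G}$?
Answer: $\frac{153788747181}{359440} + \frac{\sqrt{30}}{400} \approx 4.2786 \cdot 10^{5}$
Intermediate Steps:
$q{\left(G \right)} = \frac{G + \sqrt{-320 + G}}{2 G}$
$M = \frac{153788567461}{359440}$ ($M = \left(1098783 \cdot \frac{1}{1078320} + 1576824\right) - 1148969 = \left(\frac{366261}{359440} + 1576824\right) - 1148969 = \frac{566773984821}{359440} - 1148969 = \frac{153788567461}{359440} \approx 4.2786 \cdot 10^{5}$)
$M + q{\left(800 \right)} = \frac{153788567461}{359440} + \frac{800 + \sqrt{-320 + 800}}{2 \cdot 800} = \frac{153788567461}{359440} + \frac{1}{2} \cdot \frac{1}{800} \left(800 + \sqrt{480}\right) = \frac{153788567461}{359440} + \frac{1}{2} \cdot \frac{1}{800} \left(800 + 4 \sqrt{30}\right) = \frac{153788567461}{359440} + \left(\frac{1}{2} + \frac{\sqrt{30}}{400}\right) = \frac{153788747181}{359440} + \frac{\sqrt{30}}{400}$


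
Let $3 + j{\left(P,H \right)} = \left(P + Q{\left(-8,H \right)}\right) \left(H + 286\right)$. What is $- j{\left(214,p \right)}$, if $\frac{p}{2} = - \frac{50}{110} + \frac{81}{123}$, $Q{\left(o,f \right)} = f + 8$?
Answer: $- \frac{12955915817}{203401} \approx -63696.0$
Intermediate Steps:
$Q{\left(o,f \right)} = 8 + f$
$p = \frac{184}{451}$ ($p = 2 \left(- \frac{50}{110} + \frac{81}{123}\right) = 2 \left(\left(-50\right) \frac{1}{110} + 81 \cdot \frac{1}{123}\right) = 2 \left(- \frac{5}{11} + \frac{27}{41}\right) = 2 \cdot \frac{92}{451} = \frac{184}{451} \approx 0.40798$)
$j{\left(P,H \right)} = -3 + \left(286 + H\right) \left(8 + H + P\right)$ ($j{\left(P,H \right)} = -3 + \left(P + \left(8 + H\right)\right) \left(H + 286\right) = -3 + \left(8 + H + P\right) \left(286 + H\right) = -3 + \left(286 + H\right) \left(8 + H + P\right)$)
$- j{\left(214,p \right)} = - (2285 + \left(\frac{184}{451}\right)^{2} + 286 \cdot 214 + 294 \cdot \frac{184}{451} + \frac{184}{451} \cdot 214) = - (2285 + \frac{33856}{203401} + 61204 + \frac{54096}{451} + \frac{39376}{451}) = \left(-1\right) \frac{12955915817}{203401} = - \frac{12955915817}{203401}$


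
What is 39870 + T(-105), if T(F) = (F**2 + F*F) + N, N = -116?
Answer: 61804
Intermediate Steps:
T(F) = -116 + 2*F**2 (T(F) = (F**2 + F*F) - 116 = (F**2 + F**2) - 116 = 2*F**2 - 116 = -116 + 2*F**2)
39870 + T(-105) = 39870 + (-116 + 2*(-105)**2) = 39870 + (-116 + 2*11025) = 39870 + (-116 + 22050) = 39870 + 21934 = 61804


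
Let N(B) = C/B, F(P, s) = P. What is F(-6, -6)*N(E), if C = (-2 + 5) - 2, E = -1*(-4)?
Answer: -3/2 ≈ -1.5000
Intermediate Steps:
E = 4
C = 1 (C = 3 - 2 = 1)
N(B) = 1/B
F(-6, -6)*N(E) = -6/4 = -6*1/4 = -3/2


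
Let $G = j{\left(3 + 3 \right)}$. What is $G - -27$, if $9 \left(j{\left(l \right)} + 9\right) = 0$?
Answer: $18$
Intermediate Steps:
$j{\left(l \right)} = -9$ ($j{\left(l \right)} = -9 + \frac{1}{9} \cdot 0 = -9 + 0 = -9$)
$G = -9$
$G - -27 = -9 - -27 = -9 + 27 = 18$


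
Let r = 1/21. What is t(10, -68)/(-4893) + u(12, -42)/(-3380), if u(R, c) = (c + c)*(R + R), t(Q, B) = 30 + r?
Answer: 51254317/86826285 ≈ 0.59031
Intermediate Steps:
r = 1/21 ≈ 0.047619
t(Q, B) = 631/21 (t(Q, B) = 30 + 1/21 = 631/21)
u(R, c) = 4*R*c (u(R, c) = (2*c)*(2*R) = 4*R*c)
t(10, -68)/(-4893) + u(12, -42)/(-3380) = (631/21)/(-4893) + (4*12*(-42))/(-3380) = (631/21)*(-1/4893) - 2016*(-1/3380) = -631/102753 + 504/845 = 51254317/86826285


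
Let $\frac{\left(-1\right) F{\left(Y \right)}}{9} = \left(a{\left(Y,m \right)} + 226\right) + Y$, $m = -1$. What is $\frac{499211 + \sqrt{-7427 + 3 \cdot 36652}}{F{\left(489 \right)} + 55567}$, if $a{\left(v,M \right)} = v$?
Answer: $\frac{499211}{44731} + \frac{\sqrt{102529}}{44731} \approx 11.167$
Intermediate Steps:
$F{\left(Y \right)} = -2034 - 18 Y$ ($F{\left(Y \right)} = - 9 \left(\left(Y + 226\right) + Y\right) = - 9 \left(\left(226 + Y\right) + Y\right) = - 9 \left(226 + 2 Y\right) = -2034 - 18 Y$)
$\frac{499211 + \sqrt{-7427 + 3 \cdot 36652}}{F{\left(489 \right)} + 55567} = \frac{499211 + \sqrt{-7427 + 3 \cdot 36652}}{\left(-2034 - 8802\right) + 55567} = \frac{499211 + \sqrt{-7427 + 109956}}{\left(-2034 - 8802\right) + 55567} = \frac{499211 + \sqrt{102529}}{-10836 + 55567} = \frac{499211 + \sqrt{102529}}{44731} = \left(499211 + \sqrt{102529}\right) \frac{1}{44731} = \frac{499211}{44731} + \frac{\sqrt{102529}}{44731}$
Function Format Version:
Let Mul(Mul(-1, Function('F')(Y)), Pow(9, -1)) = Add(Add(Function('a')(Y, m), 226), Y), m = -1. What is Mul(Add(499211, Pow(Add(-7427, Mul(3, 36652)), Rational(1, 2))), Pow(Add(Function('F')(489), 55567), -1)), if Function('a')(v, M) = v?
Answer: Add(Rational(499211, 44731), Mul(Rational(1, 44731), Pow(102529, Rational(1, 2)))) ≈ 11.167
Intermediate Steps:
Function('F')(Y) = Add(-2034, Mul(-18, Y)) (Function('F')(Y) = Mul(-9, Add(Add(Y, 226), Y)) = Mul(-9, Add(Add(226, Y), Y)) = Mul(-9, Add(226, Mul(2, Y))) = Add(-2034, Mul(-18, Y)))
Mul(Add(499211, Pow(Add(-7427, Mul(3, 36652)), Rational(1, 2))), Pow(Add(Function('F')(489), 55567), -1)) = Mul(Add(499211, Pow(Add(-7427, Mul(3, 36652)), Rational(1, 2))), Pow(Add(Add(-2034, Mul(-18, 489)), 55567), -1)) = Mul(Add(499211, Pow(Add(-7427, 109956), Rational(1, 2))), Pow(Add(Add(-2034, -8802), 55567), -1)) = Mul(Add(499211, Pow(102529, Rational(1, 2))), Pow(Add(-10836, 55567), -1)) = Mul(Add(499211, Pow(102529, Rational(1, 2))), Pow(44731, -1)) = Mul(Add(499211, Pow(102529, Rational(1, 2))), Rational(1, 44731)) = Add(Rational(499211, 44731), Mul(Rational(1, 44731), Pow(102529, Rational(1, 2))))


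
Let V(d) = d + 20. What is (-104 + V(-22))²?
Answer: 11236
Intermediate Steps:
V(d) = 20 + d
(-104 + V(-22))² = (-104 + (20 - 22))² = (-104 - 2)² = (-106)² = 11236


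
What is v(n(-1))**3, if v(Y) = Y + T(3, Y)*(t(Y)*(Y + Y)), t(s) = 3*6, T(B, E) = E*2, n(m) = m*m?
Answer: 389017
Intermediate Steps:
n(m) = m**2
T(B, E) = 2*E
t(s) = 18
v(Y) = Y + 72*Y**2 (v(Y) = Y + (2*Y)*(18*(Y + Y)) = Y + (2*Y)*(18*(2*Y)) = Y + (2*Y)*(36*Y) = Y + 72*Y**2)
v(n(-1))**3 = ((-1)**2*(1 + 72*(-1)**2))**3 = (1*(1 + 72*1))**3 = (1*(1 + 72))**3 = (1*73)**3 = 73**3 = 389017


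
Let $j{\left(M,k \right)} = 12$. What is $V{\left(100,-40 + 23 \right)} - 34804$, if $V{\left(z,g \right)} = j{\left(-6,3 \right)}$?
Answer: $-34792$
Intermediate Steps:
$V{\left(z,g \right)} = 12$
$V{\left(100,-40 + 23 \right)} - 34804 = 12 - 34804 = -34792$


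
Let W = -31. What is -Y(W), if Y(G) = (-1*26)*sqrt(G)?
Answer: 26*I*sqrt(31) ≈ 144.76*I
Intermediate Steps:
Y(G) = -26*sqrt(G)
-Y(W) = -(-26)*sqrt(-31) = -(-26)*I*sqrt(31) = 26*I*sqrt(31)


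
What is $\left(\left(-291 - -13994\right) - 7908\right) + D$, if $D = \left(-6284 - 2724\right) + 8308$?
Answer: $5095$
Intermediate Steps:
$D = -700$ ($D = -9008 + 8308 = -700$)
$\left(\left(-291 - -13994\right) - 7908\right) + D = \left(\left(-291 - -13994\right) - 7908\right) - 700 = \left(\left(-291 + 13994\right) - 7908\right) - 700 = \left(13703 - 7908\right) - 700 = 5795 - 700 = 5095$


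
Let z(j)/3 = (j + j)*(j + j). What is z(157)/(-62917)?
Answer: -295788/62917 ≈ -4.7012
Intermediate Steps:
z(j) = 12*j**2 (z(j) = 3*((j + j)*(j + j)) = 3*((2*j)*(2*j)) = 3*(4*j**2) = 12*j**2)
z(157)/(-62917) = (12*157**2)/(-62917) = (12*24649)*(-1/62917) = 295788*(-1/62917) = -295788/62917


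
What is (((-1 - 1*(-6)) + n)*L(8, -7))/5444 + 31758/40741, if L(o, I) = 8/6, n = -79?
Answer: 126653080/166345503 ≈ 0.76139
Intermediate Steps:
L(o, I) = 4/3 (L(o, I) = 8*(1/6) = 4/3)
(((-1 - 1*(-6)) + n)*L(8, -7))/5444 + 31758/40741 = (((-1 - 1*(-6)) - 79)*(4/3))/5444 + 31758/40741 = (((-1 + 6) - 79)*(4/3))*(1/5444) + 31758*(1/40741) = ((5 - 79)*(4/3))*(1/5444) + 31758/40741 = -74*4/3*(1/5444) + 31758/40741 = -296/3*1/5444 + 31758/40741 = -74/4083 + 31758/40741 = 126653080/166345503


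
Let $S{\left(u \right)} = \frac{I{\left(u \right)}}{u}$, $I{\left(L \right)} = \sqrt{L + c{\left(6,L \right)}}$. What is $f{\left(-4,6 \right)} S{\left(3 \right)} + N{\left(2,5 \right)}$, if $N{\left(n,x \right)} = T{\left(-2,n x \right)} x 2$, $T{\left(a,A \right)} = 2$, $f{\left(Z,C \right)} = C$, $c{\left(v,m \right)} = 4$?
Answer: $20 + 2 \sqrt{7} \approx 25.292$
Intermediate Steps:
$I{\left(L \right)} = \sqrt{4 + L}$ ($I{\left(L \right)} = \sqrt{L + 4} = \sqrt{4 + L}$)
$S{\left(u \right)} = \frac{\sqrt{4 + u}}{u}$
$N{\left(n,x \right)} = 4 x$ ($N{\left(n,x \right)} = 2 x 2 = 4 x$)
$f{\left(-4,6 \right)} S{\left(3 \right)} + N{\left(2,5 \right)} = 6 \frac{\sqrt{4 + 3}}{3} + 4 \cdot 5 = 6 \frac{\sqrt{7}}{3} + 20 = 2 \sqrt{7} + 20 = 20 + 2 \sqrt{7}$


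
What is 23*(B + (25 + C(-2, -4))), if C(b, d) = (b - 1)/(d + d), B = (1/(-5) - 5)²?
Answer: 241109/200 ≈ 1205.5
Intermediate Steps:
B = 676/25 (B = (-⅕ - 5)² = (-26/5)² = 676/25 ≈ 27.040)
C(b, d) = (-1 + b)/(2*d) (C(b, d) = (-1 + b)/((2*d)) = (-1 + b)*(1/(2*d)) = (-1 + b)/(2*d))
23*(B + (25 + C(-2, -4))) = 23*(676/25 + (25 + (½)*(-1 - 2)/(-4))) = 23*(676/25 + (25 + (½)*(-¼)*(-3))) = 23*(676/25 + (25 + 3/8)) = 23*(676/25 + 203/8) = 23*(10483/200) = 241109/200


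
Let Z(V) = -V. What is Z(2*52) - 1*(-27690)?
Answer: 27586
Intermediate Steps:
Z(2*52) - 1*(-27690) = -2*52 - 1*(-27690) = -1*104 + 27690 = -104 + 27690 = 27586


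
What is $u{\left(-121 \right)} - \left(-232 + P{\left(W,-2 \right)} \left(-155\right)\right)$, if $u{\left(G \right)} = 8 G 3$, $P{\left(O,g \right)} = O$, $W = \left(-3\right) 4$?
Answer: $-4532$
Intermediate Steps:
$W = -12$
$u{\left(G \right)} = 24 G$
$u{\left(-121 \right)} - \left(-232 + P{\left(W,-2 \right)} \left(-155\right)\right) = 24 \left(-121\right) - \left(-232 - -1860\right) = -2904 - \left(-232 + 1860\right) = -2904 - 1628 = -4532$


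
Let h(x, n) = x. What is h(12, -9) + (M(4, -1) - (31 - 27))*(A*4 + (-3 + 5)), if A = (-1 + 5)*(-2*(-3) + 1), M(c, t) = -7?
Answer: -1242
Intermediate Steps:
A = 28 (A = 4*(6 + 1) = 4*7 = 28)
h(12, -9) + (M(4, -1) - (31 - 27))*(A*4 + (-3 + 5)) = 12 + (-7 - (31 - 27))*(28*4 + (-3 + 5)) = 12 + (-7 - 1*4)*(112 + 2) = 12 + (-7 - 4)*114 = 12 - 11*114 = 12 - 1254 = -1242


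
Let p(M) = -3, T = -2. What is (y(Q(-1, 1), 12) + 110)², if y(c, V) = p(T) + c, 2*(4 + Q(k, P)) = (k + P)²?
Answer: 10609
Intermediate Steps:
Q(k, P) = -4 + (P + k)²/2 (Q(k, P) = -4 + (k + P)²/2 = -4 + (P + k)²/2)
y(c, V) = -3 + c
(y(Q(-1, 1), 12) + 110)² = ((-3 + (-4 + (1 - 1)²/2)) + 110)² = ((-3 + (-4 + (½)*0²)) + 110)² = ((-3 + (-4 + (½)*0)) + 110)² = ((-3 + (-4 + 0)) + 110)² = ((-3 - 4) + 110)² = (-7 + 110)² = 103² = 10609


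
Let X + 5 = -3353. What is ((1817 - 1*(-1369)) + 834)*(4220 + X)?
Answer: 3465240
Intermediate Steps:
X = -3358 (X = -5 - 3353 = -3358)
((1817 - 1*(-1369)) + 834)*(4220 + X) = ((1817 - 1*(-1369)) + 834)*(4220 - 3358) = ((1817 + 1369) + 834)*862 = (3186 + 834)*862 = 4020*862 = 3465240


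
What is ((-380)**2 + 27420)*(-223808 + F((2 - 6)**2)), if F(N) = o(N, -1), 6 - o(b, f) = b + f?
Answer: -38456236940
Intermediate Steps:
o(b, f) = 6 - b - f (o(b, f) = 6 - (b + f) = 6 + (-b - f) = 6 - b - f)
F(N) = 7 - N (F(N) = 6 - N - 1*(-1) = 6 - N + 1 = 7 - N)
((-380)**2 + 27420)*(-223808 + F((2 - 6)**2)) = ((-380)**2 + 27420)*(-223808 + (7 - (2 - 6)**2)) = (144400 + 27420)*(-223808 + (7 - 1*(-4)**2)) = 171820*(-223808 + (7 - 1*16)) = 171820*(-223808 + (7 - 16)) = 171820*(-223808 - 9) = 171820*(-223817) = -38456236940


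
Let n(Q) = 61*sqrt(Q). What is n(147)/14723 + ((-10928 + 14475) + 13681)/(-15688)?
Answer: -4307/3922 + 427*sqrt(3)/14723 ≈ -1.0479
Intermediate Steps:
n(147)/14723 + ((-10928 + 14475) + 13681)/(-15688) = (61*sqrt(147))/14723 + ((-10928 + 14475) + 13681)/(-15688) = (61*(7*sqrt(3)))*(1/14723) + (3547 + 13681)*(-1/15688) = (427*sqrt(3))*(1/14723) + 17228*(-1/15688) = 427*sqrt(3)/14723 - 4307/3922 = -4307/3922 + 427*sqrt(3)/14723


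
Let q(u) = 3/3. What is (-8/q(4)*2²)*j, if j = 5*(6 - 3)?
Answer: -480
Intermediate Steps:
q(u) = 1 (q(u) = 3*(⅓) = 1)
j = 15 (j = 5*3 = 15)
(-8/q(4)*2²)*j = (-8/1*2²)*15 = (-8*1*4)*15 = -8*4*15 = -32*15 = -480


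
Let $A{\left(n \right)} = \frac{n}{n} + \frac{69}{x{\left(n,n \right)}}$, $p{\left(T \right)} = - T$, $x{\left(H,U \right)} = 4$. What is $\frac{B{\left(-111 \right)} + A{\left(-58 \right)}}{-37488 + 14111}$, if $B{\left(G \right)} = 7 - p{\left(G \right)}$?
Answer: $\frac{343}{93508} \approx 0.0036681$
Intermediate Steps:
$A{\left(n \right)} = \frac{73}{4}$ ($A{\left(n \right)} = \frac{n}{n} + \frac{69}{4} = 1 + 69 \cdot \frac{1}{4} = 1 + \frac{69}{4} = \frac{73}{4}$)
$B{\left(G \right)} = 7 + G$ ($B{\left(G \right)} = 7 - - G = 7 + G$)
$\frac{B{\left(-111 \right)} + A{\left(-58 \right)}}{-37488 + 14111} = \frac{\left(7 - 111\right) + \frac{73}{4}}{-37488 + 14111} = \frac{-104 + \frac{73}{4}}{-23377} = \left(- \frac{343}{4}\right) \left(- \frac{1}{23377}\right) = \frac{343}{93508}$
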